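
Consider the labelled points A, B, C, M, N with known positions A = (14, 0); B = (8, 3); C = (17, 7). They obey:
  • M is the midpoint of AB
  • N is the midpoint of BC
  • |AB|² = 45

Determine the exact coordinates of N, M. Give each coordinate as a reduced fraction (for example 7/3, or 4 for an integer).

N = (25/2, 5)
M = (11, 3/2)

1. M_x = 11  [2·M = A+B = (14, 0)+(8, 3)]
2. M_y = 3/2  [2·M = A+B = (14, 0)+(8, 3)]
   so M = (11, 3/2)
3. N_x = 25/2  [2·N = B+C = (8, 3)+(17, 7)]
4. N_y = 5  [2·N = B+C = (8, 3)+(17, 7)]
   so N = (25/2, 5)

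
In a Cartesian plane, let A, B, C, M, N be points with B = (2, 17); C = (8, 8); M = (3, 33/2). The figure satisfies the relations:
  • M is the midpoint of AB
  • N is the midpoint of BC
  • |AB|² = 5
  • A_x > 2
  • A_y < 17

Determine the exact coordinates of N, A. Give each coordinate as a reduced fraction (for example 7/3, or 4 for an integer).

1. A_x = 4  [A = 2·M−B = 2·(3, 33/2)−(2, 17)]
2. A_y = 16  [A = 2·M−B = 2·(3, 33/2)−(2, 17)]
   so A = (4, 16)
3. N_x = 5  [2·N = B+C = (2, 17)+(8, 8)]
4. N_y = 25/2  [2·N = B+C = (2, 17)+(8, 8)]
   so N = (5, 25/2)

N = (5, 25/2)
A = (4, 16)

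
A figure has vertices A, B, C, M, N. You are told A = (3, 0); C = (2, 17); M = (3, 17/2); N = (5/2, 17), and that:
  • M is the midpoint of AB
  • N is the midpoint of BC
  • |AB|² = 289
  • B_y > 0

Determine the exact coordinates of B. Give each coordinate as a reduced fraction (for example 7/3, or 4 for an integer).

1. B_x = 3  [B = 2·M−A = 2·(3, 17/2)−(3, 0)]
2. B_y = 17  [B = 2·M−A = 2·(3, 17/2)−(3, 0)]
   so B = (3, 17)

B = (3, 17)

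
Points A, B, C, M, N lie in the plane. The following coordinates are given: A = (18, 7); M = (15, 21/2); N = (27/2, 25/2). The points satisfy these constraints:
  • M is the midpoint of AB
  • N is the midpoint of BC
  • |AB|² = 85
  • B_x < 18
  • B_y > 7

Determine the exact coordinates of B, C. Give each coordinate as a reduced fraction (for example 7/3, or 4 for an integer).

1. B_x = 12  [B = 2·M−A = 2·(15, 21/2)−(18, 7)]
2. B_y = 14  [B = 2·M−A = 2·(15, 21/2)−(18, 7)]
   so B = (12, 14)
3. C_x = 15  [C = 2·N−B = 2·(27/2, 25/2)−(12, 14)]
4. C_y = 11  [C = 2·N−B = 2·(27/2, 25/2)−(12, 14)]
   so C = (15, 11)

B = (12, 14)
C = (15, 11)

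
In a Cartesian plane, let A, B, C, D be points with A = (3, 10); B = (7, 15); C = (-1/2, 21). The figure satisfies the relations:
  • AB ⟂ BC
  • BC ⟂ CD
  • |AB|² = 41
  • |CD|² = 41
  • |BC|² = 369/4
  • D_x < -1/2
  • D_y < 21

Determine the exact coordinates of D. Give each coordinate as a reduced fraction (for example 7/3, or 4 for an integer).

1. D_x = -9/2  [[BC ⟂ CD ⇒ -15/2x+6y-519/4=0] ∩ [|D−(-1/2, 21)|²=41]]
2. D_y = 16  [[BC ⟂ CD ⇒ -15/2x+6y-519/4=0] ∩ [|D−(-1/2, 21)|²=41]]
   so D = (-9/2, 16)

D = (-9/2, 16)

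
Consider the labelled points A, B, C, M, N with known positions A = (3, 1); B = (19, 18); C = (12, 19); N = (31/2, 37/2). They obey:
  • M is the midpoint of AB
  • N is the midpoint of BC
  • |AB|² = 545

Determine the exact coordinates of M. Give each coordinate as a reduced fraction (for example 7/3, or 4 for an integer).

1. M_x = 11  [2·M = A+B = (3, 1)+(19, 18)]
2. M_y = 19/2  [2·M = A+B = (3, 1)+(19, 18)]
   so M = (11, 19/2)

M = (11, 19/2)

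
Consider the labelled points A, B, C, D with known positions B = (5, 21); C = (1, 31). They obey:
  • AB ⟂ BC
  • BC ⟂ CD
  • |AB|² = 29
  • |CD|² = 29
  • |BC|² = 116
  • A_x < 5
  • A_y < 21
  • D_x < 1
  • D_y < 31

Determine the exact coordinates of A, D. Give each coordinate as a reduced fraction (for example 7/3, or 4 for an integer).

A = (0, 19)
D = (-4, 29)

1. A_x = 0  [[AB ⟂ BC ⇒ 4x-10y+190=0] ∩ [|A−(5, 21)|²=29]]
2. A_y = 19  [[AB ⟂ BC ⇒ 4x-10y+190=0] ∩ [|A−(5, 21)|²=29]]
   so A = (0, 19)
3. D_x = -4  [[BC ⟂ CD ⇒ -4x+10y-306=0] ∩ [|D−(1, 31)|²=29]]
4. D_y = 29  [[BC ⟂ CD ⇒ -4x+10y-306=0] ∩ [|D−(1, 31)|²=29]]
   so D = (-4, 29)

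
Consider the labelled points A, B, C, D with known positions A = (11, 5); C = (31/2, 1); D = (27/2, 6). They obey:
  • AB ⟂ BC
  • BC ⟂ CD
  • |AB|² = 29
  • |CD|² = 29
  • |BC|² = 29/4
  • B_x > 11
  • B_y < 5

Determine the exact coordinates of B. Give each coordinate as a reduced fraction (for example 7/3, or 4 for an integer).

1. B_x = 13  [[BC ⟂ CD ⇒ 2x-5y-26=0] ∩ [|B−(11, 5)|²=29]]
2. B_y = 0  [[BC ⟂ CD ⇒ 2x-5y-26=0] ∩ [|B−(11, 5)|²=29]]
   so B = (13, 0)

B = (13, 0)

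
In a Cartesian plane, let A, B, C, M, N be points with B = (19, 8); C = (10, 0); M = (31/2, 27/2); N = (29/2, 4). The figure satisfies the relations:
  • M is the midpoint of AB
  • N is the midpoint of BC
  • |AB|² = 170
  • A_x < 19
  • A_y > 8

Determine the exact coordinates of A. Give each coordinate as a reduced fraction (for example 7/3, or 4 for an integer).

A = (12, 19)

1. A_x = 12  [A = 2·M−B = 2·(31/2, 27/2)−(19, 8)]
2. A_y = 19  [A = 2·M−B = 2·(31/2, 27/2)−(19, 8)]
   so A = (12, 19)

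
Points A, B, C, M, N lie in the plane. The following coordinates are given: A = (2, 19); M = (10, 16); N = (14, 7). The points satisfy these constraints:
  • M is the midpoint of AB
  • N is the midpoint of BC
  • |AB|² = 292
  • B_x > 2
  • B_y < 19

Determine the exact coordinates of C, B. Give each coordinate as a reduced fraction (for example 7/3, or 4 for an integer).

1. B_x = 18  [B = 2·M−A = 2·(10, 16)−(2, 19)]
2. B_y = 13  [B = 2·M−A = 2·(10, 16)−(2, 19)]
   so B = (18, 13)
3. C_x = 10  [C = 2·N−B = 2·(14, 7)−(18, 13)]
4. C_y = 1  [C = 2·N−B = 2·(14, 7)−(18, 13)]
   so C = (10, 1)

C = (10, 1)
B = (18, 13)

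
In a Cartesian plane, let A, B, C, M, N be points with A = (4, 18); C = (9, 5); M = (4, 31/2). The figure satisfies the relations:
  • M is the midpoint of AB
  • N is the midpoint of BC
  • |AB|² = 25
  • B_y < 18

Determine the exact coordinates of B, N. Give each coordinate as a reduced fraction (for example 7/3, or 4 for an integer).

1. B_x = 4  [B = 2·M−A = 2·(4, 31/2)−(4, 18)]
2. B_y = 13  [B = 2·M−A = 2·(4, 31/2)−(4, 18)]
   so B = (4, 13)
3. N_x = 13/2  [2·N = B+C = (4, 13)+(9, 5)]
4. N_y = 9  [2·N = B+C = (4, 13)+(9, 5)]
   so N = (13/2, 9)

B = (4, 13)
N = (13/2, 9)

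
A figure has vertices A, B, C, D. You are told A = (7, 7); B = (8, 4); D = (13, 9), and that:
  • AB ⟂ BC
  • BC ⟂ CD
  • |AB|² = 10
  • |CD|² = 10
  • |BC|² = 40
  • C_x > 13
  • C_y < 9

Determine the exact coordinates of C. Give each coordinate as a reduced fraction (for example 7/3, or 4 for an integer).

1. C_x = 14  [[AB ⟂ BC ⇒ 1x-3y+4=0] ∩ [|C−(13, 9)|²=10]]
2. C_y = 6  [[AB ⟂ BC ⇒ 1x-3y+4=0] ∩ [|C−(13, 9)|²=10]]
   so C = (14, 6)

C = (14, 6)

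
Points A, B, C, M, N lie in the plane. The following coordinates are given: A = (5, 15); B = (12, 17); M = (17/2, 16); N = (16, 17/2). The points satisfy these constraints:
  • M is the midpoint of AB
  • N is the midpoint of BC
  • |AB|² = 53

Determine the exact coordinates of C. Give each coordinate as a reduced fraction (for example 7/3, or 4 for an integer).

C = (20, 0)

1. C_x = 20  [C = 2·N−B = 2·(16, 17/2)−(12, 17)]
2. C_y = 0  [C = 2·N−B = 2·(16, 17/2)−(12, 17)]
   so C = (20, 0)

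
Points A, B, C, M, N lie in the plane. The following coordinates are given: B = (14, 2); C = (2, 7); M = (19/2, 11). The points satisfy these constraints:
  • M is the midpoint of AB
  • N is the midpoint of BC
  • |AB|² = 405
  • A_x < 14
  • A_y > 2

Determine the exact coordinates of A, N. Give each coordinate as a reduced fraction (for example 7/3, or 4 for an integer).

A = (5, 20)
N = (8, 9/2)

1. A_x = 5  [A = 2·M−B = 2·(19/2, 11)−(14, 2)]
2. A_y = 20  [A = 2·M−B = 2·(19/2, 11)−(14, 2)]
   so A = (5, 20)
3. N_x = 8  [2·N = B+C = (14, 2)+(2, 7)]
4. N_y = 9/2  [2·N = B+C = (14, 2)+(2, 7)]
   so N = (8, 9/2)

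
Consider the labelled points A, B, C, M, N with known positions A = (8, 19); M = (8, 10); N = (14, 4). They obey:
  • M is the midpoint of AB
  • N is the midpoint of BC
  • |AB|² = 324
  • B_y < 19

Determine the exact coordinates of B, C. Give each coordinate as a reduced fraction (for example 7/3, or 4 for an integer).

1. B_x = 8  [B = 2·M−A = 2·(8, 10)−(8, 19)]
2. B_y = 1  [B = 2·M−A = 2·(8, 10)−(8, 19)]
   so B = (8, 1)
3. C_x = 20  [C = 2·N−B = 2·(14, 4)−(8, 1)]
4. C_y = 7  [C = 2·N−B = 2·(14, 4)−(8, 1)]
   so C = (20, 7)

B = (8, 1)
C = (20, 7)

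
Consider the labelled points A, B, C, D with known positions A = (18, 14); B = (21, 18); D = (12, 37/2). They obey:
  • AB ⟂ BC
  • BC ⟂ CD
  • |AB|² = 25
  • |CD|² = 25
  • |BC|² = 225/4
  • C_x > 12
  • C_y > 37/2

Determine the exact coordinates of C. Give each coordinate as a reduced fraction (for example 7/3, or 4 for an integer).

1. C_x = 15  [[AB ⟂ BC ⇒ 3x+4y-135=0] ∩ [|C−(12, 37/2)|²=25]]
2. C_y = 45/2  [[AB ⟂ BC ⇒ 3x+4y-135=0] ∩ [|C−(12, 37/2)|²=25]]
   so C = (15, 45/2)

C = (15, 45/2)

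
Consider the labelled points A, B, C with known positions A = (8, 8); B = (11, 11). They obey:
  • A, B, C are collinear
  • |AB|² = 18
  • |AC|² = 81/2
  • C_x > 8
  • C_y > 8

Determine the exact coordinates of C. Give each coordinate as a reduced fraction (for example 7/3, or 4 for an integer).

C = (25/2, 25/2)

1. C_x = 25/2  [[A, B, C are collinear ⇒ -3x+3y=0] ∩ [|C−(8, 8)|²=81/2]]
2. C_y = 25/2  [[A, B, C are collinear ⇒ -3x+3y=0] ∩ [|C−(8, 8)|²=81/2]]
   so C = (25/2, 25/2)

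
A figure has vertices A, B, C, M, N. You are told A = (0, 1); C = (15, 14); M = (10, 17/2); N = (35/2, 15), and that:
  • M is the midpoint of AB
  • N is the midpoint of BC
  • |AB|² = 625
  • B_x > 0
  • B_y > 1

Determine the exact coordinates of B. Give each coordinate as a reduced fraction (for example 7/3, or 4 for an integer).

1. B_x = 20  [B = 2·M−A = 2·(10, 17/2)−(0, 1)]
2. B_y = 16  [B = 2·M−A = 2·(10, 17/2)−(0, 1)]
   so B = (20, 16)

B = (20, 16)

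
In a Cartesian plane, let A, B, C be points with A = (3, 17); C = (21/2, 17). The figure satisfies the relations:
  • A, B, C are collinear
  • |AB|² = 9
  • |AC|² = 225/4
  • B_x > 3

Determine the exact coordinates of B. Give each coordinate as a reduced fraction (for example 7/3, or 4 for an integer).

B = (6, 17)

1. B_x = 6  [[A, B, C are collinear ⇒ -15/2y+255/2=0] ∩ [|B−(3, 17)|²=9]]
2. B_y = 17  [[A, B, C are collinear ⇒ -15/2y+255/2=0] ∩ [|B−(3, 17)|²=9]]
   so B = (6, 17)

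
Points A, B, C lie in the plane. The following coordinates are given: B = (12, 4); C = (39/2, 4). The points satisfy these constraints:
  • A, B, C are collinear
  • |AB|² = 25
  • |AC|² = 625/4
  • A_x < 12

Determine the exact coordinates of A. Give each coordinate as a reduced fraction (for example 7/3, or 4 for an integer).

1. A_x = 7  [[A, B, C are collinear ⇒ 15/2y-30=0] ∩ [|A−(12, 4)|²=25]]
2. A_y = 4  [[A, B, C are collinear ⇒ 15/2y-30=0] ∩ [|A−(12, 4)|²=25]]
   so A = (7, 4)

A = (7, 4)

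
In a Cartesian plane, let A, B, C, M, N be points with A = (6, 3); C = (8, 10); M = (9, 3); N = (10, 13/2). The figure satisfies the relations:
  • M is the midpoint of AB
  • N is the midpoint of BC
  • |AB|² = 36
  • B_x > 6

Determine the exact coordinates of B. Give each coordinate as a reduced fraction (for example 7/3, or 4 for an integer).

B = (12, 3)

1. B_x = 12  [B = 2·M−A = 2·(9, 3)−(6, 3)]
2. B_y = 3  [B = 2·M−A = 2·(9, 3)−(6, 3)]
   so B = (12, 3)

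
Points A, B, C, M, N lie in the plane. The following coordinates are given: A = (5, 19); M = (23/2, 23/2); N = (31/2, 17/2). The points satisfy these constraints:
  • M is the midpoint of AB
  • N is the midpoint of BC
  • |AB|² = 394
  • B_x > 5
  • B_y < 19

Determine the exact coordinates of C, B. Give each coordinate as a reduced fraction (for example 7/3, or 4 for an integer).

C = (13, 13)
B = (18, 4)

1. B_x = 18  [B = 2·M−A = 2·(23/2, 23/2)−(5, 19)]
2. B_y = 4  [B = 2·M−A = 2·(23/2, 23/2)−(5, 19)]
   so B = (18, 4)
3. C_x = 13  [C = 2·N−B = 2·(31/2, 17/2)−(18, 4)]
4. C_y = 13  [C = 2·N−B = 2·(31/2, 17/2)−(18, 4)]
   so C = (13, 13)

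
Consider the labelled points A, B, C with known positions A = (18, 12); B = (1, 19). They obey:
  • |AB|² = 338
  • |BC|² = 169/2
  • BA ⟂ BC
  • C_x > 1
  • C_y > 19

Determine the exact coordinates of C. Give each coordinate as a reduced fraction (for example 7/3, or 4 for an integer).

C = (9/2, 55/2)

1. C_x = 9/2  [[BA ⟂ BC ⇒ 17x-7y+116=0] ∩ [|C−(1, 19)|²=169/2]]
2. C_y = 55/2  [[BA ⟂ BC ⇒ 17x-7y+116=0] ∩ [|C−(1, 19)|²=169/2]]
   so C = (9/2, 55/2)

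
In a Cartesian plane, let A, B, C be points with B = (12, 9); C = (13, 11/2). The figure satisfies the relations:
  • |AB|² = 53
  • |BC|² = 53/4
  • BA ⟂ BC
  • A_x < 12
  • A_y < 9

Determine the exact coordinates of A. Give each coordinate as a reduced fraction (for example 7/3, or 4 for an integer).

1. A_x = 5  [[BA ⟂ BC ⇒ 1x-7/2y+39/2=0] ∩ [|A−(12, 9)|²=53]]
2. A_y = 7  [[BA ⟂ BC ⇒ 1x-7/2y+39/2=0] ∩ [|A−(12, 9)|²=53]]
   so A = (5, 7)

A = (5, 7)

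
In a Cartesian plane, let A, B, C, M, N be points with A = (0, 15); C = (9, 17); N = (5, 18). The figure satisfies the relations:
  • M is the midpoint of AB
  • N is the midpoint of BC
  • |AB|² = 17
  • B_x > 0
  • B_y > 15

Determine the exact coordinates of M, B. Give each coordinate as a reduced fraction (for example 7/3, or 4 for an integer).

1. B_x = 1  [B = 2·N−C = 2·(5, 18)−(9, 17)]
2. B_y = 19  [B = 2·N−C = 2·(5, 18)−(9, 17)]
   so B = (1, 19)
3. M_x = 1/2  [2·M = A+B = (0, 15)+(1, 19)]
4. M_y = 17  [2·M = A+B = (0, 15)+(1, 19)]
   so M = (1/2, 17)

M = (1/2, 17)
B = (1, 19)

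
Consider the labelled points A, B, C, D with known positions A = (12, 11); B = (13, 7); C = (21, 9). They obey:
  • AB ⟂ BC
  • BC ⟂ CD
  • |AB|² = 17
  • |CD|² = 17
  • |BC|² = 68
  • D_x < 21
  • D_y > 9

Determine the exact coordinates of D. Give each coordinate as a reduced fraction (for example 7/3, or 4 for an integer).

D = (20, 13)

1. D_x = 20  [[BC ⟂ CD ⇒ 8x+2y-186=0] ∩ [|D−(21, 9)|²=17]]
2. D_y = 13  [[BC ⟂ CD ⇒ 8x+2y-186=0] ∩ [|D−(21, 9)|²=17]]
   so D = (20, 13)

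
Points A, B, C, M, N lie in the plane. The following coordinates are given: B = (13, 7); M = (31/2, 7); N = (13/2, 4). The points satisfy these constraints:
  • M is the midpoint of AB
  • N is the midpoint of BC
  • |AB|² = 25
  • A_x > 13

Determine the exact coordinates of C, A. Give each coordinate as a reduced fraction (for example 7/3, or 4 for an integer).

1. A_x = 18  [A = 2·M−B = 2·(31/2, 7)−(13, 7)]
2. A_y = 7  [A = 2·M−B = 2·(31/2, 7)−(13, 7)]
   so A = (18, 7)
3. C_x = 0  [C = 2·N−B = 2·(13/2, 4)−(13, 7)]
4. C_y = 1  [C = 2·N−B = 2·(13/2, 4)−(13, 7)]
   so C = (0, 1)

C = (0, 1)
A = (18, 7)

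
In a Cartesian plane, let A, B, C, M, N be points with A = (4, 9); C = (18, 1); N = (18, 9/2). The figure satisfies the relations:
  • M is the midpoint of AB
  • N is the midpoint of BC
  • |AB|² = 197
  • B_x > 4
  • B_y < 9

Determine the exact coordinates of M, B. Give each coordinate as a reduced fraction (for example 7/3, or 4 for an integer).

M = (11, 17/2)
B = (18, 8)

1. B_x = 18  [B = 2·N−C = 2·(18, 9/2)−(18, 1)]
2. B_y = 8  [B = 2·N−C = 2·(18, 9/2)−(18, 1)]
   so B = (18, 8)
3. M_x = 11  [2·M = A+B = (4, 9)+(18, 8)]
4. M_y = 17/2  [2·M = A+B = (4, 9)+(18, 8)]
   so M = (11, 17/2)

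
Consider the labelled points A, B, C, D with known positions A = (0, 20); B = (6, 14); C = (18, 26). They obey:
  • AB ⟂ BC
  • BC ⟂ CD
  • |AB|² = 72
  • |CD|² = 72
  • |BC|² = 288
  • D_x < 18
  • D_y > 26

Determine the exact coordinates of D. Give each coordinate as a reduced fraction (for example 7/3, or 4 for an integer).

1. D_x = 12  [[BC ⟂ CD ⇒ 12x+12y-528=0] ∩ [|D−(18, 26)|²=72]]
2. D_y = 32  [[BC ⟂ CD ⇒ 12x+12y-528=0] ∩ [|D−(18, 26)|²=72]]
   so D = (12, 32)

D = (12, 32)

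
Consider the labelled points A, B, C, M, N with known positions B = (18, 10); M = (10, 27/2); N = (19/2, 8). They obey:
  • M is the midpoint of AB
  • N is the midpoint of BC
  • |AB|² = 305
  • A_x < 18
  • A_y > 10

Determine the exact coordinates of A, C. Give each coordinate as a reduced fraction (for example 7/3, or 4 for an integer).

A = (2, 17)
C = (1, 6)

1. A_x = 2  [A = 2·M−B = 2·(10, 27/2)−(18, 10)]
2. A_y = 17  [A = 2·M−B = 2·(10, 27/2)−(18, 10)]
   so A = (2, 17)
3. C_x = 1  [C = 2·N−B = 2·(19/2, 8)−(18, 10)]
4. C_y = 6  [C = 2·N−B = 2·(19/2, 8)−(18, 10)]
   so C = (1, 6)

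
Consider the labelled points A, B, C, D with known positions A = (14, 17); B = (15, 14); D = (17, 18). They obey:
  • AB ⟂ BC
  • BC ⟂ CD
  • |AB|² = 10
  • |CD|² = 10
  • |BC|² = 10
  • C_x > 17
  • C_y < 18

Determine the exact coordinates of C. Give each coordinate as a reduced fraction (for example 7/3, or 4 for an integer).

1. C_x = 18  [[AB ⟂ BC ⇒ 1x-3y+27=0] ∩ [|C−(17, 18)|²=10]]
2. C_y = 15  [[AB ⟂ BC ⇒ 1x-3y+27=0] ∩ [|C−(17, 18)|²=10]]
   so C = (18, 15)

C = (18, 15)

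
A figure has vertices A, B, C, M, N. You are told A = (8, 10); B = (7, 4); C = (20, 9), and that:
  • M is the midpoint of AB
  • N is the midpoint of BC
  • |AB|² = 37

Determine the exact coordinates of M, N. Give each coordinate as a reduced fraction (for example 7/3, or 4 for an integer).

1. M_x = 15/2  [2·M = A+B = (8, 10)+(7, 4)]
2. M_y = 7  [2·M = A+B = (8, 10)+(7, 4)]
   so M = (15/2, 7)
3. N_x = 27/2  [2·N = B+C = (7, 4)+(20, 9)]
4. N_y = 13/2  [2·N = B+C = (7, 4)+(20, 9)]
   so N = (27/2, 13/2)

M = (15/2, 7)
N = (27/2, 13/2)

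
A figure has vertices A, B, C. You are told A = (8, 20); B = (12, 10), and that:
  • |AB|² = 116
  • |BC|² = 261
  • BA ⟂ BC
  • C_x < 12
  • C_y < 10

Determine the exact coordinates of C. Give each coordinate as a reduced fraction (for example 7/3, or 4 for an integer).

C = (-3, 4)

1. C_x = -3  [[BA ⟂ BC ⇒ -4x+10y-52=0] ∩ [|C−(12, 10)|²=261]]
2. C_y = 4  [[BA ⟂ BC ⇒ -4x+10y-52=0] ∩ [|C−(12, 10)|²=261]]
   so C = (-3, 4)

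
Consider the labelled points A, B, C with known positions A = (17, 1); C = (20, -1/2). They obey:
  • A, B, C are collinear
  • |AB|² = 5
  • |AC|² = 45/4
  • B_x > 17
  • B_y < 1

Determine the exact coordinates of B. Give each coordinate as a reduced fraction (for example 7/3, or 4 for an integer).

1. B_x = 19  [[A, B, C are collinear ⇒ -3/2x-3y+57/2=0] ∩ [|B−(17, 1)|²=5]]
2. B_y = 0  [[A, B, C are collinear ⇒ -3/2x-3y+57/2=0] ∩ [|B−(17, 1)|²=5]]
   so B = (19, 0)

B = (19, 0)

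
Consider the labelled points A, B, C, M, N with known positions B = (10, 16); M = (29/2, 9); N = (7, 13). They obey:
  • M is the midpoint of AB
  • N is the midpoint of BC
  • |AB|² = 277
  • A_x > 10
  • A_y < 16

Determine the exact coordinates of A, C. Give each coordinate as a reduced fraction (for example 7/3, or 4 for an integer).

A = (19, 2)
C = (4, 10)

1. A_x = 19  [A = 2·M−B = 2·(29/2, 9)−(10, 16)]
2. A_y = 2  [A = 2·M−B = 2·(29/2, 9)−(10, 16)]
   so A = (19, 2)
3. C_x = 4  [C = 2·N−B = 2·(7, 13)−(10, 16)]
4. C_y = 10  [C = 2·N−B = 2·(7, 13)−(10, 16)]
   so C = (4, 10)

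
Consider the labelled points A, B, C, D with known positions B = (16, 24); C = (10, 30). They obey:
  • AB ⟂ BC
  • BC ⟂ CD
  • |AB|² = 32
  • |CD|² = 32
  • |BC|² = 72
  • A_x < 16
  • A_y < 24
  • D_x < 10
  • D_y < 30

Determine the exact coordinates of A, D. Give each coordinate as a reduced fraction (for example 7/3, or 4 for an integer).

1. A_x = 12  [[AB ⟂ BC ⇒ 6x-6y+48=0] ∩ [|A−(16, 24)|²=32]]
2. A_y = 20  [[AB ⟂ BC ⇒ 6x-6y+48=0] ∩ [|A−(16, 24)|²=32]]
   so A = (12, 20)
3. D_x = 6  [[BC ⟂ CD ⇒ -6x+6y-120=0] ∩ [|D−(10, 30)|²=32]]
4. D_y = 26  [[BC ⟂ CD ⇒ -6x+6y-120=0] ∩ [|D−(10, 30)|²=32]]
   so D = (6, 26)

A = (12, 20)
D = (6, 26)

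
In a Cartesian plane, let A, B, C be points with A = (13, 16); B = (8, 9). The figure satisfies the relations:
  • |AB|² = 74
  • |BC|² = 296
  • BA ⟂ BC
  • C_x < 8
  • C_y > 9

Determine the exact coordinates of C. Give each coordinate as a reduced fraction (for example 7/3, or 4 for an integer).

1. C_x = -6  [[BA ⟂ BC ⇒ 5x+7y-103=0] ∩ [|C−(8, 9)|²=296]]
2. C_y = 19  [[BA ⟂ BC ⇒ 5x+7y-103=0] ∩ [|C−(8, 9)|²=296]]
   so C = (-6, 19)

C = (-6, 19)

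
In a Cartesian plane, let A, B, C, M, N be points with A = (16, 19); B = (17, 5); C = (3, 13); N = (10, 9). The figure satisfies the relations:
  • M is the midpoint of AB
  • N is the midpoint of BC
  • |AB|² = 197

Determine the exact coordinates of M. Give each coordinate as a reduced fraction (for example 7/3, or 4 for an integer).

1. M_x = 33/2  [2·M = A+B = (16, 19)+(17, 5)]
2. M_y = 12  [2·M = A+B = (16, 19)+(17, 5)]
   so M = (33/2, 12)

M = (33/2, 12)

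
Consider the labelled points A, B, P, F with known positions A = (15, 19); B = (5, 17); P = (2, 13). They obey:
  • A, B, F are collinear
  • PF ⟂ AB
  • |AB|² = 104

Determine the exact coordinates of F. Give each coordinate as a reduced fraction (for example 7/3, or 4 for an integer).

F = (35/26, 423/26)

1. F_x = 35/26  [[A, B, F are collinear ⇒ 2x-10y+160=0] ∩ [PF ⟂ AB ⇒ -10x-2y+46=0]]
2. F_y = 423/26  [[A, B, F are collinear ⇒ 2x-10y+160=0] ∩ [PF ⟂ AB ⇒ -10x-2y+46=0]]
   so F = (35/26, 423/26)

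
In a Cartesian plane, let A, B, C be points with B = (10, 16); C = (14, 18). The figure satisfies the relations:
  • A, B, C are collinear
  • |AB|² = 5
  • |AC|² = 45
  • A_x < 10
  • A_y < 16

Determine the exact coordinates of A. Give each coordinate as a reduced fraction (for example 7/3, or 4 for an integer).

A = (8, 15)

1. A_x = 8  [[A, B, C are collinear ⇒ -2x+4y-44=0] ∩ [|A−(10, 16)|²=5]]
2. A_y = 15  [[A, B, C are collinear ⇒ -2x+4y-44=0] ∩ [|A−(10, 16)|²=5]]
   so A = (8, 15)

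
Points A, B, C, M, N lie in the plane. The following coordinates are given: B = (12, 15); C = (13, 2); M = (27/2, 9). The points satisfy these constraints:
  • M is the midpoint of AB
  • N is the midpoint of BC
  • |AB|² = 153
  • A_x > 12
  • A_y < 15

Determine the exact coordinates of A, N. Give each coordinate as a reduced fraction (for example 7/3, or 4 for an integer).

A = (15, 3)
N = (25/2, 17/2)

1. A_x = 15  [A = 2·M−B = 2·(27/2, 9)−(12, 15)]
2. A_y = 3  [A = 2·M−B = 2·(27/2, 9)−(12, 15)]
   so A = (15, 3)
3. N_x = 25/2  [2·N = B+C = (12, 15)+(13, 2)]
4. N_y = 17/2  [2·N = B+C = (12, 15)+(13, 2)]
   so N = (25/2, 17/2)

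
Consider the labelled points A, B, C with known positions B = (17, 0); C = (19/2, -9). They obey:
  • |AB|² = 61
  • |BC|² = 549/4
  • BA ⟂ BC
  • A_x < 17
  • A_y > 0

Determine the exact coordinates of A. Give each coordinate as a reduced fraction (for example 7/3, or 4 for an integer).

A = (11, 5)

1. A_x = 11  [[BA ⟂ BC ⇒ -15/2x-9y+255/2=0] ∩ [|A−(17, 0)|²=61]]
2. A_y = 5  [[BA ⟂ BC ⇒ -15/2x-9y+255/2=0] ∩ [|A−(17, 0)|²=61]]
   so A = (11, 5)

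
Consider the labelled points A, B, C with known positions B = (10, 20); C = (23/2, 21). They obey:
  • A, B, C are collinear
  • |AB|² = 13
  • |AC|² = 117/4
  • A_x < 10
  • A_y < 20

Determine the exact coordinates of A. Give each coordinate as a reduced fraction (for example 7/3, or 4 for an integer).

1. A_x = 7  [[A, B, C are collinear ⇒ -1x+3/2y-20=0] ∩ [|A−(10, 20)|²=13]]
2. A_y = 18  [[A, B, C are collinear ⇒ -1x+3/2y-20=0] ∩ [|A−(10, 20)|²=13]]
   so A = (7, 18)

A = (7, 18)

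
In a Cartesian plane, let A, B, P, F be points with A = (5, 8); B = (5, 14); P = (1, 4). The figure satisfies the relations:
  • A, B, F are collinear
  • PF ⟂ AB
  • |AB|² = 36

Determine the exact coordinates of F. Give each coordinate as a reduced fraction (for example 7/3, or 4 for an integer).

1. F_x = 5  [[A, B, F are collinear ⇒ -6x+30=0] ∩ [PF ⟂ AB ⇒ 6y-24=0]]
2. F_y = 4  [[A, B, F are collinear ⇒ -6x+30=0] ∩ [PF ⟂ AB ⇒ 6y-24=0]]
   so F = (5, 4)

F = (5, 4)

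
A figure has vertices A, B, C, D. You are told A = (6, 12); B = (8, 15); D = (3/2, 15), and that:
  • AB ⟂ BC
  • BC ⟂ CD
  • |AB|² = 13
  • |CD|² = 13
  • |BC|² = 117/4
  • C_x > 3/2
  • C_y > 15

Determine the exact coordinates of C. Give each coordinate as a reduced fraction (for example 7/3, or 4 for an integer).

C = (7/2, 18)

1. C_x = 7/2  [[AB ⟂ BC ⇒ 2x+3y-61=0] ∩ [|C−(3/2, 15)|²=13]]
2. C_y = 18  [[AB ⟂ BC ⇒ 2x+3y-61=0] ∩ [|C−(3/2, 15)|²=13]]
   so C = (7/2, 18)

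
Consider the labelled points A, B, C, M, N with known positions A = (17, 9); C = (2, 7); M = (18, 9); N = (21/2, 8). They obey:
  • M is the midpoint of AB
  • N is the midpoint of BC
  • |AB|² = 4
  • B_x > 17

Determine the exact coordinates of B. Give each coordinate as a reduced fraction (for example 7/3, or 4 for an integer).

1. B_x = 19  [B = 2·M−A = 2·(18, 9)−(17, 9)]
2. B_y = 9  [B = 2·M−A = 2·(18, 9)−(17, 9)]
   so B = (19, 9)

B = (19, 9)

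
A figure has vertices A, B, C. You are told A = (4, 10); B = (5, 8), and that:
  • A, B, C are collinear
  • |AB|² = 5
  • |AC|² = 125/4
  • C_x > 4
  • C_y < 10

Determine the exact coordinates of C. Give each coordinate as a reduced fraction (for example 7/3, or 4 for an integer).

1. C_x = 13/2  [[A, B, C are collinear ⇒ 2x+1y-18=0] ∩ [|C−(4, 10)|²=125/4]]
2. C_y = 5  [[A, B, C are collinear ⇒ 2x+1y-18=0] ∩ [|C−(4, 10)|²=125/4]]
   so C = (13/2, 5)

C = (13/2, 5)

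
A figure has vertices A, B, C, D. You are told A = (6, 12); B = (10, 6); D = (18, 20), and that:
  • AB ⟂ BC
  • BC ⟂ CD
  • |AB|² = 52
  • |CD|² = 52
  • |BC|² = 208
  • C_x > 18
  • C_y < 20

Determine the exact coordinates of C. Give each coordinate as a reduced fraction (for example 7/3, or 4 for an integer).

C = (22, 14)

1. C_x = 22  [[AB ⟂ BC ⇒ 4x-6y-4=0] ∩ [|C−(18, 20)|²=52]]
2. C_y = 14  [[AB ⟂ BC ⇒ 4x-6y-4=0] ∩ [|C−(18, 20)|²=52]]
   so C = (22, 14)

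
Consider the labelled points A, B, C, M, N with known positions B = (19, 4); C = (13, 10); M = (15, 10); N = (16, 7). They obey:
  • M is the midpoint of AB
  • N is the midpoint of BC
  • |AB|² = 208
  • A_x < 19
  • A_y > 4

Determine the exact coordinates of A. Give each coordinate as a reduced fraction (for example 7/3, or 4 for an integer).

1. A_x = 11  [A = 2·M−B = 2·(15, 10)−(19, 4)]
2. A_y = 16  [A = 2·M−B = 2·(15, 10)−(19, 4)]
   so A = (11, 16)

A = (11, 16)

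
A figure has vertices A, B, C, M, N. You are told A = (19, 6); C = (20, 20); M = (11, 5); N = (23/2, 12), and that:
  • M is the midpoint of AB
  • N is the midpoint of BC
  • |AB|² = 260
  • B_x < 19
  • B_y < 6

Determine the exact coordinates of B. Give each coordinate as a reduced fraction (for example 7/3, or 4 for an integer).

B = (3, 4)

1. B_x = 3  [B = 2·M−A = 2·(11, 5)−(19, 6)]
2. B_y = 4  [B = 2·M−A = 2·(11, 5)−(19, 6)]
   so B = (3, 4)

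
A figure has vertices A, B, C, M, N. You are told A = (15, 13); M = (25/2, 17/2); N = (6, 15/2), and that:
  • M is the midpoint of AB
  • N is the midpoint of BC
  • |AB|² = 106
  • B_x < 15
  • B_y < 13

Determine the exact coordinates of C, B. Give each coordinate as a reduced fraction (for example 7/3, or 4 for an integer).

C = (2, 11)
B = (10, 4)

1. B_x = 10  [B = 2·M−A = 2·(25/2, 17/2)−(15, 13)]
2. B_y = 4  [B = 2·M−A = 2·(25/2, 17/2)−(15, 13)]
   so B = (10, 4)
3. C_x = 2  [C = 2·N−B = 2·(6, 15/2)−(10, 4)]
4. C_y = 11  [C = 2·N−B = 2·(6, 15/2)−(10, 4)]
   so C = (2, 11)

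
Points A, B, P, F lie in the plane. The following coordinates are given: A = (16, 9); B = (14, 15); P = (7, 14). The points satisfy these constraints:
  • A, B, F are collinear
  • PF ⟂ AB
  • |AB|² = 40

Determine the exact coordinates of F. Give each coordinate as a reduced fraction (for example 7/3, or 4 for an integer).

1. F_x = 68/5  [[A, B, F are collinear ⇒ -6x-2y+114=0] ∩ [PF ⟂ AB ⇒ -2x+6y-70=0]]
2. F_y = 81/5  [[A, B, F are collinear ⇒ -6x-2y+114=0] ∩ [PF ⟂ AB ⇒ -2x+6y-70=0]]
   so F = (68/5, 81/5)

F = (68/5, 81/5)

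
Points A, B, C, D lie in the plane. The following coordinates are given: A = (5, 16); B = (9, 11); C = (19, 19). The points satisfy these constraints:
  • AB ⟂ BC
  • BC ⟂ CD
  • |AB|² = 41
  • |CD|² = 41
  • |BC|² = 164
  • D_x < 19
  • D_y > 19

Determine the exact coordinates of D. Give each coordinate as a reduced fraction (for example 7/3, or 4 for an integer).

D = (15, 24)

1. D_x = 15  [[BC ⟂ CD ⇒ 10x+8y-342=0] ∩ [|D−(19, 19)|²=41]]
2. D_y = 24  [[BC ⟂ CD ⇒ 10x+8y-342=0] ∩ [|D−(19, 19)|²=41]]
   so D = (15, 24)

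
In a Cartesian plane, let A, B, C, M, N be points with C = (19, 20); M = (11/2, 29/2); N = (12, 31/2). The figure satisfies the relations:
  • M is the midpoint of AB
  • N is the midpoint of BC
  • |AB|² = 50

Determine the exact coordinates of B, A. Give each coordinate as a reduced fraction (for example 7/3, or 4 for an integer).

1. B_x = 5  [B = 2·N−C = 2·(12, 31/2)−(19, 20)]
2. B_y = 11  [B = 2·N−C = 2·(12, 31/2)−(19, 20)]
   so B = (5, 11)
3. A_x = 6  [A = 2·M−B = 2·(11/2, 29/2)−(5, 11)]
4. A_y = 18  [A = 2·M−B = 2·(11/2, 29/2)−(5, 11)]
   so A = (6, 18)

B = (5, 11)
A = (6, 18)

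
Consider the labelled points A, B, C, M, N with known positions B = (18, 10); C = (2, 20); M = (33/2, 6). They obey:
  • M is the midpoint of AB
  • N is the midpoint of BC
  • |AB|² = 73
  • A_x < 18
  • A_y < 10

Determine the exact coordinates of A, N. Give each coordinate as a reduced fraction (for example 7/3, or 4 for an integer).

A = (15, 2)
N = (10, 15)

1. A_x = 15  [A = 2·M−B = 2·(33/2, 6)−(18, 10)]
2. A_y = 2  [A = 2·M−B = 2·(33/2, 6)−(18, 10)]
   so A = (15, 2)
3. N_x = 10  [2·N = B+C = (18, 10)+(2, 20)]
4. N_y = 15  [2·N = B+C = (18, 10)+(2, 20)]
   so N = (10, 15)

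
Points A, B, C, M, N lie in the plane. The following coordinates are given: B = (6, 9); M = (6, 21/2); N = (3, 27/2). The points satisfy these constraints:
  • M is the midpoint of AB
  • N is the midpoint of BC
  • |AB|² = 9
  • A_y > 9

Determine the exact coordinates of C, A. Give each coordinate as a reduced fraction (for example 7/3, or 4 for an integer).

1. A_x = 6  [A = 2·M−B = 2·(6, 21/2)−(6, 9)]
2. A_y = 12  [A = 2·M−B = 2·(6, 21/2)−(6, 9)]
   so A = (6, 12)
3. C_x = 0  [C = 2·N−B = 2·(3, 27/2)−(6, 9)]
4. C_y = 18  [C = 2·N−B = 2·(3, 27/2)−(6, 9)]
   so C = (0, 18)

C = (0, 18)
A = (6, 12)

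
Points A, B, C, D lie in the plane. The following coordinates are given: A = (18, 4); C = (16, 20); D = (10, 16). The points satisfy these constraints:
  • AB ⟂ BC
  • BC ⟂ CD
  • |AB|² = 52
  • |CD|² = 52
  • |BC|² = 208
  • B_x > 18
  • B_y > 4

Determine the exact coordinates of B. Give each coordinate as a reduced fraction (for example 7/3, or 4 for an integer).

1. B_x = 24  [[BC ⟂ CD ⇒ 6x+4y-176=0] ∩ [|B−(18, 4)|²=52]]
2. B_y = 8  [[BC ⟂ CD ⇒ 6x+4y-176=0] ∩ [|B−(18, 4)|²=52]]
   so B = (24, 8)

B = (24, 8)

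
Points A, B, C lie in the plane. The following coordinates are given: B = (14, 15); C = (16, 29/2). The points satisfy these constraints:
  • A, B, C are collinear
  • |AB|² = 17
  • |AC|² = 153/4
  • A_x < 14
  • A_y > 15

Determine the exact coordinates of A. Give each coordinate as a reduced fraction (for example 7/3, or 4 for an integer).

A = (10, 16)

1. A_x = 10  [[A, B, C are collinear ⇒ 1/2x+2y-37=0] ∩ [|A−(14, 15)|²=17]]
2. A_y = 16  [[A, B, C are collinear ⇒ 1/2x+2y-37=0] ∩ [|A−(14, 15)|²=17]]
   so A = (10, 16)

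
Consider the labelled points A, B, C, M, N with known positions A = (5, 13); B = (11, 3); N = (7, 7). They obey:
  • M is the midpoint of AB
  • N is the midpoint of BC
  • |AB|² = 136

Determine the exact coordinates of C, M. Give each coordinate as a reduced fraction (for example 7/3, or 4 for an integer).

C = (3, 11)
M = (8, 8)

1. M_x = 8  [2·M = A+B = (5, 13)+(11, 3)]
2. M_y = 8  [2·M = A+B = (5, 13)+(11, 3)]
   so M = (8, 8)
3. C_x = 3  [C = 2·N−B = 2·(7, 7)−(11, 3)]
4. C_y = 11  [C = 2·N−B = 2·(7, 7)−(11, 3)]
   so C = (3, 11)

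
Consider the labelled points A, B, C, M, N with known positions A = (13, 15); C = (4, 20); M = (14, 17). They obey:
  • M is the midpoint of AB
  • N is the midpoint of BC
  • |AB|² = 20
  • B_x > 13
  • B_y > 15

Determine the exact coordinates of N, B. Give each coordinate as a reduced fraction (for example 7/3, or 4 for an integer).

1. B_x = 15  [B = 2·M−A = 2·(14, 17)−(13, 15)]
2. B_y = 19  [B = 2·M−A = 2·(14, 17)−(13, 15)]
   so B = (15, 19)
3. N_x = 19/2  [2·N = B+C = (15, 19)+(4, 20)]
4. N_y = 39/2  [2·N = B+C = (15, 19)+(4, 20)]
   so N = (19/2, 39/2)

N = (19/2, 39/2)
B = (15, 19)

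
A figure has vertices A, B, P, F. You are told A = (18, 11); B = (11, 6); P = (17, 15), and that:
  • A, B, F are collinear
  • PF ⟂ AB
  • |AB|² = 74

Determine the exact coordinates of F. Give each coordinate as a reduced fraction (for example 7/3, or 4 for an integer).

F = (1423/74, 879/74)

1. F_x = 1423/74  [[A, B, F are collinear ⇒ 5x-7y-13=0] ∩ [PF ⟂ AB ⇒ -7x-5y+194=0]]
2. F_y = 879/74  [[A, B, F are collinear ⇒ 5x-7y-13=0] ∩ [PF ⟂ AB ⇒ -7x-5y+194=0]]
   so F = (1423/74, 879/74)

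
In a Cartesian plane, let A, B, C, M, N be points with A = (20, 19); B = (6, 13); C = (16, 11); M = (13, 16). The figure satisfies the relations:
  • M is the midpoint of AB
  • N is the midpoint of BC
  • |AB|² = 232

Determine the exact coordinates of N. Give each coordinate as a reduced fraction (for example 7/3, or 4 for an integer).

1. N_x = 11  [2·N = B+C = (6, 13)+(16, 11)]
2. N_y = 12  [2·N = B+C = (6, 13)+(16, 11)]
   so N = (11, 12)

N = (11, 12)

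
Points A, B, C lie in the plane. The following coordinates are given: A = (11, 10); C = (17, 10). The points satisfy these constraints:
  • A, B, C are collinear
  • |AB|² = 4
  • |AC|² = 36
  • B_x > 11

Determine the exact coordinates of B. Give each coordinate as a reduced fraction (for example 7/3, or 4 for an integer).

1. B_x = 13  [[A, B, C are collinear ⇒ -6y+60=0] ∩ [|B−(11, 10)|²=4]]
2. B_y = 10  [[A, B, C are collinear ⇒ -6y+60=0] ∩ [|B−(11, 10)|²=4]]
   so B = (13, 10)

B = (13, 10)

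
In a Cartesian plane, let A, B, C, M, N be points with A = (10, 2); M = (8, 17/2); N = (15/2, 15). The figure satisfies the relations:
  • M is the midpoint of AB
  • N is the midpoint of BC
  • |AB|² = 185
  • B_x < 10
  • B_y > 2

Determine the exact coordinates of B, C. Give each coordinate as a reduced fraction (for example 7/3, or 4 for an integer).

1. B_x = 6  [B = 2·M−A = 2·(8, 17/2)−(10, 2)]
2. B_y = 15  [B = 2·M−A = 2·(8, 17/2)−(10, 2)]
   so B = (6, 15)
3. C_x = 9  [C = 2·N−B = 2·(15/2, 15)−(6, 15)]
4. C_y = 15  [C = 2·N−B = 2·(15/2, 15)−(6, 15)]
   so C = (9, 15)

B = (6, 15)
C = (9, 15)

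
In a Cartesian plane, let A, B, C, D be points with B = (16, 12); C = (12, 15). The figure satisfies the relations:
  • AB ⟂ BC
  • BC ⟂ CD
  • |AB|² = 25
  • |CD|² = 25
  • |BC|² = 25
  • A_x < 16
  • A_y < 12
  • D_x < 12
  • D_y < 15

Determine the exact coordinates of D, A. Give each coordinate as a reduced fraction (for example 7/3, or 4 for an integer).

1. D_x = 9  [[BC ⟂ CD ⇒ -4x+3y+3=0] ∩ [|D−(12, 15)|²=25]]
2. D_y = 11  [[BC ⟂ CD ⇒ -4x+3y+3=0] ∩ [|D−(12, 15)|²=25]]
   so D = (9, 11)
3. A_x = 13  [[AB ⟂ BC ⇒ 4x-3y-28=0] ∩ [|A−(16, 12)|²=25]]
4. A_y = 8  [[AB ⟂ BC ⇒ 4x-3y-28=0] ∩ [|A−(16, 12)|²=25]]
   so A = (13, 8)

D = (9, 11)
A = (13, 8)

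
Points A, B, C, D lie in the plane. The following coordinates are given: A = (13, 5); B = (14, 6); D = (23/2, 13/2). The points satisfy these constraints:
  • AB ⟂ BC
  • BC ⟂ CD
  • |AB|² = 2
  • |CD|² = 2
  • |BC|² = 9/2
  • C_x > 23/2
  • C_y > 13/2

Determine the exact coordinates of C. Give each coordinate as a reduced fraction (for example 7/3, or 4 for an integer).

1. C_x = 25/2  [[AB ⟂ BC ⇒ 1x+1y-20=0] ∩ [|C−(23/2, 13/2)|²=2]]
2. C_y = 15/2  [[AB ⟂ BC ⇒ 1x+1y-20=0] ∩ [|C−(23/2, 13/2)|²=2]]
   so C = (25/2, 15/2)

C = (25/2, 15/2)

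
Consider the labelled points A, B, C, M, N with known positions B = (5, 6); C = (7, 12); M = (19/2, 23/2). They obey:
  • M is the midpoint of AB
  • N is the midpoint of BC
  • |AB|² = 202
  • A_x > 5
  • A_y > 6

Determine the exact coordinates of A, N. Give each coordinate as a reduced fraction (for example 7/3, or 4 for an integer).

A = (14, 17)
N = (6, 9)

1. A_x = 14  [A = 2·M−B = 2·(19/2, 23/2)−(5, 6)]
2. A_y = 17  [A = 2·M−B = 2·(19/2, 23/2)−(5, 6)]
   so A = (14, 17)
3. N_x = 6  [2·N = B+C = (5, 6)+(7, 12)]
4. N_y = 9  [2·N = B+C = (5, 6)+(7, 12)]
   so N = (6, 9)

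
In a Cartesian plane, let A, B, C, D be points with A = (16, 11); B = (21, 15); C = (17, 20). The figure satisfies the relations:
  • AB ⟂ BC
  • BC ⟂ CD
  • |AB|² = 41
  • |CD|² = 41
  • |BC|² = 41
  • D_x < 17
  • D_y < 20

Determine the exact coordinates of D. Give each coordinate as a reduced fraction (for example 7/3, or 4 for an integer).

D = (12, 16)

1. D_x = 12  [[BC ⟂ CD ⇒ -4x+5y-32=0] ∩ [|D−(17, 20)|²=41]]
2. D_y = 16  [[BC ⟂ CD ⇒ -4x+5y-32=0] ∩ [|D−(17, 20)|²=41]]
   so D = (12, 16)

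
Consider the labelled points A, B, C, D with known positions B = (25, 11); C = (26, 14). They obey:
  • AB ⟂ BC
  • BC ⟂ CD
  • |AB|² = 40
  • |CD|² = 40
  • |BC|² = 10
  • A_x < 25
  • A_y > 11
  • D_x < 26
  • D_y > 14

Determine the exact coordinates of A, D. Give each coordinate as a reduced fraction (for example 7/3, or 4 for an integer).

A = (19, 13)
D = (20, 16)

1. A_x = 19  [[AB ⟂ BC ⇒ -1x-3y+58=0] ∩ [|A−(25, 11)|²=40]]
2. A_y = 13  [[AB ⟂ BC ⇒ -1x-3y+58=0] ∩ [|A−(25, 11)|²=40]]
   so A = (19, 13)
3. D_x = 20  [[BC ⟂ CD ⇒ 1x+3y-68=0] ∩ [|D−(26, 14)|²=40]]
4. D_y = 16  [[BC ⟂ CD ⇒ 1x+3y-68=0] ∩ [|D−(26, 14)|²=40]]
   so D = (20, 16)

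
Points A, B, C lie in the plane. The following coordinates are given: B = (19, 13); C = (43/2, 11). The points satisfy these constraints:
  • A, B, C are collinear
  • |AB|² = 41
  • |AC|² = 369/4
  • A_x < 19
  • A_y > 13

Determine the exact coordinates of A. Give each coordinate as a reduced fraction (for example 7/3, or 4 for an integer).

1. A_x = 14  [[A, B, C are collinear ⇒ 2x+5/2y-141/2=0] ∩ [|A−(19, 13)|²=41]]
2. A_y = 17  [[A, B, C are collinear ⇒ 2x+5/2y-141/2=0] ∩ [|A−(19, 13)|²=41]]
   so A = (14, 17)

A = (14, 17)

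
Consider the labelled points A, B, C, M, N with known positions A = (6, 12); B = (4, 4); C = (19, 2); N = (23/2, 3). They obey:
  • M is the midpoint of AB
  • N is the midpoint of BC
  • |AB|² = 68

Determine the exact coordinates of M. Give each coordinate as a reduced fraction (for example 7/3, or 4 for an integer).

M = (5, 8)

1. M_x = 5  [2·M = A+B = (6, 12)+(4, 4)]
2. M_y = 8  [2·M = A+B = (6, 12)+(4, 4)]
   so M = (5, 8)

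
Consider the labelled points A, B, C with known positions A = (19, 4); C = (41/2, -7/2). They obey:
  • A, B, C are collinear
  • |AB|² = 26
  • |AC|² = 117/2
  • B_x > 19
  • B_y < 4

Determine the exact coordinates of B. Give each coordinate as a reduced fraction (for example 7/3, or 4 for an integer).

1. B_x = 20  [[A, B, C are collinear ⇒ -15/2x-3/2y+297/2=0] ∩ [|B−(19, 4)|²=26]]
2. B_y = -1  [[A, B, C are collinear ⇒ -15/2x-3/2y+297/2=0] ∩ [|B−(19, 4)|²=26]]
   so B = (20, -1)

B = (20, -1)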